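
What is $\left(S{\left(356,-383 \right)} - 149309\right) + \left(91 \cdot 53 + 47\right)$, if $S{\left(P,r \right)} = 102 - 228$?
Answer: $-144565$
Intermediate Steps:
$S{\left(P,r \right)} = -126$
$\left(S{\left(356,-383 \right)} - 149309\right) + \left(91 \cdot 53 + 47\right) = \left(-126 - 149309\right) + \left(91 \cdot 53 + 47\right) = -149435 + \left(4823 + 47\right) = -149435 + 4870 = -144565$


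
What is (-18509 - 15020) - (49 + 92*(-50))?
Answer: -28978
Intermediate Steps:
(-18509 - 15020) - (49 + 92*(-50)) = -33529 - (49 - 4600) = -33529 - 1*(-4551) = -33529 + 4551 = -28978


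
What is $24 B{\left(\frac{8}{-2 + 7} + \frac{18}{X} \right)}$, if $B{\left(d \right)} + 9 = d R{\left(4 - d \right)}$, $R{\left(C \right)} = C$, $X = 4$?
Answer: $- \frac{13086}{25} \approx -523.44$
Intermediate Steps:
$B{\left(d \right)} = -9 + d \left(4 - d\right)$
$24 B{\left(\frac{8}{-2 + 7} + \frac{18}{X} \right)} = 24 \left(-9 - \left(\frac{8}{-2 + 7} + \frac{18}{4}\right) \left(-4 + \left(\frac{8}{-2 + 7} + \frac{18}{4}\right)\right)\right) = 24 \left(-9 - \left(\frac{8}{5} + 18 \cdot \frac{1}{4}\right) \left(-4 + \left(\frac{8}{5} + 18 \cdot \frac{1}{4}\right)\right)\right) = 24 \left(-9 - \left(8 \cdot \frac{1}{5} + \frac{9}{2}\right) \left(-4 + \left(8 \cdot \frac{1}{5} + \frac{9}{2}\right)\right)\right) = 24 \left(-9 - \left(\frac{8}{5} + \frac{9}{2}\right) \left(-4 + \left(\frac{8}{5} + \frac{9}{2}\right)\right)\right) = 24 \left(-9 - \frac{61 \left(-4 + \frac{61}{10}\right)}{10}\right) = 24 \left(-9 - \frac{61}{10} \cdot \frac{21}{10}\right) = 24 \left(-9 - \frac{1281}{100}\right) = 24 \left(- \frac{2181}{100}\right) = - \frac{13086}{25}$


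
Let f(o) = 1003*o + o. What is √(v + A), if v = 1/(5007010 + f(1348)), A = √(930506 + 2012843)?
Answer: √(6360402 + 40454713601604*√2943349)/6360402 ≈ 41.420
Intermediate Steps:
f(o) = 1004*o
A = √2943349 ≈ 1715.6
v = 1/6360402 (v = 1/(5007010 + 1004*1348) = 1/(5007010 + 1353392) = 1/6360402 ≈ 1.5722e-7)
√(v + A) = √(1/6360402 + √2943349)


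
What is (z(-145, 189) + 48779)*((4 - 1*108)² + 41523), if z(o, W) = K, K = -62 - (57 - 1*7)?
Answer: 2547182113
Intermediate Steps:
K = -112 (K = -62 - (57 - 7) = -62 - 1*50 = -62 - 50 = -112)
z(o, W) = -112
(z(-145, 189) + 48779)*((4 - 1*108)² + 41523) = (-112 + 48779)*((4 - 1*108)² + 41523) = 48667*((4 - 108)² + 41523) = 48667*((-104)² + 41523) = 48667*(10816 + 41523) = 48667*52339 = 2547182113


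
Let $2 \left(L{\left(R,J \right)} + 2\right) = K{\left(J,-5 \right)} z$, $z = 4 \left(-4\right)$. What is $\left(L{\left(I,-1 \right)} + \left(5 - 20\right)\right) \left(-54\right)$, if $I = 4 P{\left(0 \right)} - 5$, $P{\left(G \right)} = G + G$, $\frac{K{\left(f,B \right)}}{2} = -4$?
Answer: $-2538$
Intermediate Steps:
$K{\left(f,B \right)} = -8$ ($K{\left(f,B \right)} = 2 \left(-4\right) = -8$)
$P{\left(G \right)} = 2 G$
$z = -16$
$I = -5$ ($I = 4 \cdot 2 \cdot 0 - 5 = 4 \cdot 0 - 5 = 0 - 5 = -5$)
$L{\left(R,J \right)} = 62$ ($L{\left(R,J \right)} = -2 + \frac{\left(-8\right) \left(-16\right)}{2} = -2 + \frac{1}{2} \cdot 128 = -2 + 64 = 62$)
$\left(L{\left(I,-1 \right)} + \left(5 - 20\right)\right) \left(-54\right) = \left(62 + \left(5 - 20\right)\right) \left(-54\right) = \left(62 - 15\right) \left(-54\right) = 47 \left(-54\right) = -2538$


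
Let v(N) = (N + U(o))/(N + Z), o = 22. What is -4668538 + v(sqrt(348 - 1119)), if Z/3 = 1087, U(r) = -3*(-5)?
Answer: 3*(-1556179*sqrt(771) + 5074700801*I)/(sqrt(771) - 3261*I) ≈ -4.6685e+6 + 0.0084686*I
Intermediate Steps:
U(r) = 15
Z = 3261 (Z = 3*1087 = 3261)
v(N) = (15 + N)/(3261 + N) (v(N) = (N + 15)/(N + 3261) = (15 + N)/(3261 + N))
-4668538 + v(sqrt(348 - 1119)) = -4668538 + (15 + sqrt(348 - 1119))/(3261 + sqrt(348 - 1119)) = -4668538 + (15 + sqrt(-771))/(3261 + sqrt(-771)) = -4668538 + (15 + I*sqrt(771))/(3261 + I*sqrt(771))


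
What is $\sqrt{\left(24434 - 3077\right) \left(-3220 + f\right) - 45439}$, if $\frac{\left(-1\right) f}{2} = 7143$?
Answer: $i \sqrt{373921081} \approx 19337.0 i$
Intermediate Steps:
$f = -14286$ ($f = \left(-2\right) 7143 = -14286$)
$\sqrt{\left(24434 - 3077\right) \left(-3220 + f\right) - 45439} = \sqrt{\left(24434 - 3077\right) \left(-3220 - 14286\right) - 45439} = \sqrt{21357 \left(-17506\right) - 45439} = \sqrt{-373875642 - 45439} = \sqrt{-373921081} = i \sqrt{373921081}$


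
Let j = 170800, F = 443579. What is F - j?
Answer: 272779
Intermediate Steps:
F - j = 443579 - 1*170800 = 443579 - 170800 = 272779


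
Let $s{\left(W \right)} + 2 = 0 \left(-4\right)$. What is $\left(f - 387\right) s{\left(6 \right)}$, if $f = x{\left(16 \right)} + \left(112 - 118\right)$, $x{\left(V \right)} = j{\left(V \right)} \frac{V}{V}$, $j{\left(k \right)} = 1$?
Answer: $784$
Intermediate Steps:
$s{\left(W \right)} = -2$ ($s{\left(W \right)} = -2 + 0 \left(-4\right) = -2 + 0 = -2$)
$x{\left(V \right)} = 1$ ($x{\left(V \right)} = 1 \frac{V}{V} = 1 \cdot 1 = 1$)
$f = -5$ ($f = 1 + \left(112 - 118\right) = 1 - 6 = -5$)
$\left(f - 387\right) s{\left(6 \right)} = \left(-5 - 387\right) \left(-2\right) = \left(-392\right) \left(-2\right) = 784$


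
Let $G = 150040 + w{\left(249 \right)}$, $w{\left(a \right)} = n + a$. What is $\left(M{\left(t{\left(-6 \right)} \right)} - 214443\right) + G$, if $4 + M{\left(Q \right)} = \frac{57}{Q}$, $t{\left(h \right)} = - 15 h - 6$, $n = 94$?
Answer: $- \frac{1793773}{28} \approx -64063.0$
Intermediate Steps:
$w{\left(a \right)} = 94 + a$
$t{\left(h \right)} = -6 - 15 h$
$M{\left(Q \right)} = -4 + \frac{57}{Q}$
$G = 150383$ ($G = 150040 + \left(94 + 249\right) = 150040 + 343 = 150383$)
$\left(M{\left(t{\left(-6 \right)} \right)} - 214443\right) + G = \left(\left(-4 + \frac{57}{-6 - -90}\right) - 214443\right) + 150383 = \left(\left(-4 + \frac{57}{-6 + 90}\right) - 214443\right) + 150383 = \left(\left(-4 + \frac{57}{84}\right) - 214443\right) + 150383 = \left(\left(-4 + 57 \cdot \frac{1}{84}\right) - 214443\right) + 150383 = \left(\left(-4 + \frac{19}{28}\right) - 214443\right) + 150383 = \left(- \frac{93}{28} - 214443\right) + 150383 = - \frac{6004497}{28} + 150383 = - \frac{1793773}{28}$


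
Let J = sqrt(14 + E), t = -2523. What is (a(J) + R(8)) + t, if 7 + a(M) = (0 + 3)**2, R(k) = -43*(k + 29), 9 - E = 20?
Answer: -4112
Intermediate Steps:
E = -11 (E = 9 - 1*20 = 9 - 20 = -11)
R(k) = -1247 - 43*k (R(k) = -43*(29 + k) = -1247 - 43*k)
J = sqrt(3) (J = sqrt(14 - 11) = sqrt(3) ≈ 1.7320)
a(M) = 2 (a(M) = -7 + (0 + 3)**2 = -7 + 3**2 = -7 + 9 = 2)
(a(J) + R(8)) + t = (2 + (-1247 - 43*8)) - 2523 = (2 + (-1247 - 344)) - 2523 = (2 - 1591) - 2523 = -1589 - 2523 = -4112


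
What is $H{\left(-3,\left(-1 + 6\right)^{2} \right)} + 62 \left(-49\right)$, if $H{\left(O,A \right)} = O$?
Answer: $-3041$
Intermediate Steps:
$H{\left(-3,\left(-1 + 6\right)^{2} \right)} + 62 \left(-49\right) = -3 + 62 \left(-49\right) = -3 - 3038 = -3041$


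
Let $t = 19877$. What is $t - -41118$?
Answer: $60995$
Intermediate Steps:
$t - -41118 = 19877 - -41118 = 19877 + 41118 = 60995$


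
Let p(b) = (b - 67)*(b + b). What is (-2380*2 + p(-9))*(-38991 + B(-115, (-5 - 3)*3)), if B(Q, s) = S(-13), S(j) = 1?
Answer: 132254080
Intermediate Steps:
B(Q, s) = 1
p(b) = 2*b*(-67 + b) (p(b) = (-67 + b)*(2*b) = 2*b*(-67 + b))
(-2380*2 + p(-9))*(-38991 + B(-115, (-5 - 3)*3)) = (-2380*2 + 2*(-9)*(-67 - 9))*(-38991 + 1) = (-4760 + 2*(-9)*(-76))*(-38990) = (-4760 + 1368)*(-38990) = -3392*(-38990) = 132254080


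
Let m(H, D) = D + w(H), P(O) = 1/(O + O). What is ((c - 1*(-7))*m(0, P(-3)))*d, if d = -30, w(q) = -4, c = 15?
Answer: 2750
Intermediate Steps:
P(O) = 1/(2*O)
m(H, D) = -4 + D (m(H, D) = D - 4 = -4 + D)
((c - 1*(-7))*m(0, P(-3)))*d = ((15 - 1*(-7))*(-4 + (1/2)/(-3)))*(-30) = ((15 + 7)*(-4 + (1/2)*(-1/3)))*(-30) = (22*(-4 - 1/6))*(-30) = (22*(-25/6))*(-30) = -275/3*(-30) = 2750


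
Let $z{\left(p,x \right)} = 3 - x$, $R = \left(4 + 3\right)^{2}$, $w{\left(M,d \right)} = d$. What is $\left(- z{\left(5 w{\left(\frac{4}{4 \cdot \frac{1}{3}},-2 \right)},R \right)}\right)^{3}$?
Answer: $97336$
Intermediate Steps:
$R = 49$ ($R = 7^{2} = 49$)
$\left(- z{\left(5 w{\left(\frac{4}{4 \cdot \frac{1}{3}},-2 \right)},R \right)}\right)^{3} = \left(- (3 - 49)\right)^{3} = \left(\left(-1\right) \left(-46\right)\right)^{3} = 46^{3} = 97336$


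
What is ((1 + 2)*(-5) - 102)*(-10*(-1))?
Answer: -1170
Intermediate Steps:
((1 + 2)*(-5) - 102)*(-10*(-1)) = (3*(-5) - 102)*10 = (-15 - 102)*10 = -117*10 = -1170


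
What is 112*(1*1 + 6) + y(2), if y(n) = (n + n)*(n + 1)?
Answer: 796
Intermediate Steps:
y(n) = 2*n*(1 + n) (y(n) = (2*n)*(1 + n) = 2*n*(1 + n))
112*(1*1 + 6) + y(2) = 112*(1*1 + 6) + 2*2*(1 + 2) = 112*(1 + 6) + 2*2*3 = 112*7 + 12 = 784 + 12 = 796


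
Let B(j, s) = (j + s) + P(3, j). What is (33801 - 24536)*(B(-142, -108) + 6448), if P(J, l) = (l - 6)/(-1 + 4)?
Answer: 170902190/3 ≈ 5.6967e+7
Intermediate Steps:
P(J, l) = -2 + l/3 (P(J, l) = (-6 + l)/3 = (-6 + l)*(⅓) = -2 + l/3)
B(j, s) = -2 + s + 4*j/3 (B(j, s) = (j + s) + (-2 + j/3) = -2 + s + 4*j/3)
(33801 - 24536)*(B(-142, -108) + 6448) = (33801 - 24536)*((-2 - 108 + (4/3)*(-142)) + 6448) = 9265*((-2 - 108 - 568/3) + 6448) = 9265*(-898/3 + 6448) = 9265*(18446/3) = 170902190/3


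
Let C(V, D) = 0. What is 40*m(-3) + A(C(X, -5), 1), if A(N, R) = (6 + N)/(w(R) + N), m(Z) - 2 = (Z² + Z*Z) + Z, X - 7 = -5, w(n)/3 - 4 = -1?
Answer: 2042/3 ≈ 680.67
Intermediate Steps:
w(n) = 9 (w(n) = 12 + 3*(-1) = 12 - 3 = 9)
X = 2 (X = 7 - 5 = 2)
m(Z) = 2 + Z + 2*Z² (m(Z) = 2 + ((Z² + Z*Z) + Z) = 2 + ((Z² + Z²) + Z) = 2 + (2*Z² + Z) = 2 + (Z + 2*Z²) = 2 + Z + 2*Z²)
A(N, R) = (6 + N)/(9 + N)
40*m(-3) + A(C(X, -5), 1) = 40*(2 - 3 + 2*(-3)²) + (6 + 0)/(9 + 0) = 40*(2 - 3 + 2*9) + 6/9 = 40*(2 - 3 + 18) + (⅑)*6 = 40*17 + ⅔ = 680 + ⅔ = 2042/3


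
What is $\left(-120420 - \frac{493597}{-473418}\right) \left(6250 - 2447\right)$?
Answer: $- \frac{216803332965289}{473418} \approx -4.5795 \cdot 10^{8}$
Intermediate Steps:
$\left(-120420 - \frac{493597}{-473418}\right) \left(6250 - 2447\right) = \left(-120420 - - \frac{493597}{473418}\right) 3803 = \left(-120420 + \frac{493597}{473418}\right) 3803 = \left(- \frac{57008501963}{473418}\right) 3803 = - \frac{216803332965289}{473418}$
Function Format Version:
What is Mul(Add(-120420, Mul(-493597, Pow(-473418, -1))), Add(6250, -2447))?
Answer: Rational(-216803332965289, 473418) ≈ -4.5795e+8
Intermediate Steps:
Mul(Add(-120420, Mul(-493597, Pow(-473418, -1))), Add(6250, -2447)) = Mul(Add(-120420, Mul(-493597, Rational(-1, 473418))), 3803) = Mul(Add(-120420, Rational(493597, 473418)), 3803) = Mul(Rational(-57008501963, 473418), 3803) = Rational(-216803332965289, 473418)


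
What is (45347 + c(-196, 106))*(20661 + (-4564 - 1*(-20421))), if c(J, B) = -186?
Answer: 1649189398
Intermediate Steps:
(45347 + c(-196, 106))*(20661 + (-4564 - 1*(-20421))) = (45347 - 186)*(20661 + (-4564 - 1*(-20421))) = 45161*(20661 + (-4564 + 20421)) = 45161*(20661 + 15857) = 45161*36518 = 1649189398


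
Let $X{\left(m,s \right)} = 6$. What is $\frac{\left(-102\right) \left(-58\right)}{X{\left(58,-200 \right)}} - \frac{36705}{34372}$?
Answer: $\frac{33854087}{34372} \approx 984.93$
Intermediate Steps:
$\frac{\left(-102\right) \left(-58\right)}{X{\left(58,-200 \right)}} - \frac{36705}{34372} = \frac{\left(-102\right) \left(-58\right)}{6} - \frac{36705}{34372} = 5916 \cdot \frac{1}{6} - \frac{36705}{34372} = 986 - \frac{36705}{34372} = \frac{33854087}{34372}$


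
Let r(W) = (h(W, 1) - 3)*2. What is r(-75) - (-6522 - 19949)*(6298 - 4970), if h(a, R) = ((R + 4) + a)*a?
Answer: 35163982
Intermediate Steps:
h(a, R) = a*(4 + R + a) (h(a, R) = ((4 + R) + a)*a = (4 + R + a)*a = a*(4 + R + a))
r(W) = -6 + 2*W*(5 + W) (r(W) = (W*(4 + 1 + W) - 3)*2 = (W*(5 + W) - 3)*2 = (-3 + W*(5 + W))*2 = -6 + 2*W*(5 + W))
r(-75) - (-6522 - 19949)*(6298 - 4970) = (-6 + 2*(-75)*(5 - 75)) - (-6522 - 19949)*(6298 - 4970) = (-6 + 2*(-75)*(-70)) - (-26471)*1328 = (-6 + 10500) - 1*(-35153488) = 10494 + 35153488 = 35163982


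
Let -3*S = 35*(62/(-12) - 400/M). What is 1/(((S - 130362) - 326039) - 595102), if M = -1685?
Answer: -6066/6378068353 ≈ -9.5107e-7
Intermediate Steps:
S = 348845/6066 (S = -35*(62/(-12) - 400/(-1685))/3 = -35*(62*(-1/12) - 400*(-1/1685))/3 = -35*(-31/6 + 80/337)/3 = -35*(-9967)/(3*2022) = -⅓*(-348845/2022) = 348845/6066 ≈ 57.508)
1/(((S - 130362) - 326039) - 595102) = 1/(((348845/6066 - 130362) - 326039) - 595102) = 1/((-790427047/6066 - 326039) - 595102) = 1/(-2768179621/6066 - 595102) = 1/(-6378068353/6066) = -6066/6378068353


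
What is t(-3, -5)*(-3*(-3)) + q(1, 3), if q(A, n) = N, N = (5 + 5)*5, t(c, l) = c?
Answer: 23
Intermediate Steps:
N = 50 (N = 10*5 = 50)
q(A, n) = 50
t(-3, -5)*(-3*(-3)) + q(1, 3) = -(-9)*(-3) + 50 = -3*9 + 50 = -27 + 50 = 23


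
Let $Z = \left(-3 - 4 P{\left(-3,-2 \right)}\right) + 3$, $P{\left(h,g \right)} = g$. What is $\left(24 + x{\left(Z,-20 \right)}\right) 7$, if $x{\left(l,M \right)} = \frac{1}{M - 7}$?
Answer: $\frac{4529}{27} \approx 167.74$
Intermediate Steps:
$Z = 8$ ($Z = \left(-3 - -8\right) + 3 = \left(-3 + 8\right) + 3 = 5 + 3 = 8$)
$x{\left(l,M \right)} = \frac{1}{-7 + M}$
$\left(24 + x{\left(Z,-20 \right)}\right) 7 = \left(24 + \frac{1}{-7 - 20}\right) 7 = \left(24 + \frac{1}{-27}\right) 7 = \left(24 - \frac{1}{27}\right) 7 = \frac{647}{27} \cdot 7 = \frac{4529}{27}$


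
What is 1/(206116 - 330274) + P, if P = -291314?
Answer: -36168963613/124158 ≈ -2.9131e+5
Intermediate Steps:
1/(206116 - 330274) + P = 1/(206116 - 330274) - 291314 = 1/(-124158) - 291314 = -1/124158 - 291314 = -36168963613/124158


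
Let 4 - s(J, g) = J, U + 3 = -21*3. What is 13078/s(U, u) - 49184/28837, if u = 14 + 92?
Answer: 186843703/1009295 ≈ 185.12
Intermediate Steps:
u = 106
U = -66 (U = -3 - 21*3 = -3 - 63 = -66)
s(J, g) = 4 - J
13078/s(U, u) - 49184/28837 = 13078/(4 - 1*(-66)) - 49184/28837 = 13078/(4 + 66) - 49184*1/28837 = 13078/70 - 49184/28837 = 13078*(1/70) - 49184/28837 = 6539/35 - 49184/28837 = 186843703/1009295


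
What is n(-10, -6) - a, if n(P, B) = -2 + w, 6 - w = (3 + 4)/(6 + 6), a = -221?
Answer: 2693/12 ≈ 224.42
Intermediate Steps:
w = 65/12 (w = 6 - (3 + 4)/(6 + 6) = 6 - 7/12 = 65/12 ≈ 5.4167)
n(P, B) = 41/12 (n(P, B) = -2 + 65/12 = 41/12)
n(-10, -6) - a = 41/12 - 1*(-221) = 41/12 + 221 = 2693/12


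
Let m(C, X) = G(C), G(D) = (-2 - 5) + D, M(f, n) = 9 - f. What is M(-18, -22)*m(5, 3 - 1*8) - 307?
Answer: -361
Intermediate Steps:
G(D) = -7 + D
m(C, X) = -7 + C
M(-18, -22)*m(5, 3 - 1*8) - 307 = (9 - 1*(-18))*(-7 + 5) - 307 = (9 + 18)*(-2) - 307 = 27*(-2) - 307 = -54 - 307 = -361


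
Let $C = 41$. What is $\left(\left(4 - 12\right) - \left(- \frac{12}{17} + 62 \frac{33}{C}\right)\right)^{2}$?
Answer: $\frac{1589297956}{485809} \approx 3271.4$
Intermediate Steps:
$\left(\left(4 - 12\right) - \left(- \frac{12}{17} + 62 \frac{33}{C}\right)\right)^{2} = \left(\left(4 - 12\right) - \left(- \frac{12}{17} + \frac{2046}{41}\right)\right)^{2} = \left(\left(4 - 12\right) - \left(- \frac{12}{17} + \frac{62}{41 \cdot \frac{1}{33}}\right)\right)^{2} = \left(-8 + \left(\frac{12}{17} - \frac{62}{\frac{41}{33}}\right)\right)^{2} = \left(-8 + \left(\frac{12}{17} - \frac{2046}{41}\right)\right)^{2} = \left(-8 - \frac{34290}{697}\right)^{2} = \left(- \frac{39866}{697}\right)^{2} = \frac{1589297956}{485809}$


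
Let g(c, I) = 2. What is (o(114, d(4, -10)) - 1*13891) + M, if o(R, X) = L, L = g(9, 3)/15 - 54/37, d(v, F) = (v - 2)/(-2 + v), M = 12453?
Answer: -798826/555 ≈ -1439.3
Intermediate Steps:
d(v, F) = 1 (d(v, F) = (-2 + v)/(-2 + v) = 1)
L = -736/555 (L = 2/15 - 54/37 = -736/555 ≈ -1.3261)
o(R, X) = -736/555
(o(114, d(4, -10)) - 1*13891) + M = (-736/555 - 1*13891) + 12453 = (-736/555 - 13891) + 12453 = -7710241/555 + 12453 = -798826/555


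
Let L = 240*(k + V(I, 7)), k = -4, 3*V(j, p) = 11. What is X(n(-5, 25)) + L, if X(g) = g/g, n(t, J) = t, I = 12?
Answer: -79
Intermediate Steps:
V(j, p) = 11/3 (V(j, p) = (⅓)*11 = 11/3)
X(g) = 1
L = -80 (L = 240*(-4 + 11/3) = 240*(-⅓) = -80)
X(n(-5, 25)) + L = 1 - 80 = -79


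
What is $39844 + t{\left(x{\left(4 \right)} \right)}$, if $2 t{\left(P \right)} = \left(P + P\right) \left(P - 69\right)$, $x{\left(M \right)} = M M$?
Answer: $38996$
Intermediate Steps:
$x{\left(M \right)} = M^{2}$
$t{\left(P \right)} = P \left(-69 + P\right)$ ($t{\left(P \right)} = \frac{\left(P + P\right) \left(P - 69\right)}{2} = \frac{2 P \left(-69 + P\right)}{2} = P \left(-69 + P\right)$)
$39844 + t{\left(x{\left(4 \right)} \right)} = 39844 + 4^{2} \left(-69 + 4^{2}\right) = 39844 + 16 \left(-69 + 16\right) = 39844 + 16 \left(-53\right) = 39844 - 848 = 38996$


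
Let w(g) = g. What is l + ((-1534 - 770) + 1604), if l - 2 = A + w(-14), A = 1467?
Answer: 755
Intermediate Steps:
l = 1455 (l = 2 + (1467 - 14) = 2 + 1453 = 1455)
l + ((-1534 - 770) + 1604) = 1455 + ((-1534 - 770) + 1604) = 1455 + (-2304 + 1604) = 1455 - 700 = 755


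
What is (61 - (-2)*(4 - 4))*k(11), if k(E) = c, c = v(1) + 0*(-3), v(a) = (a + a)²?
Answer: 244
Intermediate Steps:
v(a) = 4*a² (v(a) = (2*a)² = 4*a²)
c = 4 (c = 4*1² + 0*(-3) = 4*1 + 0 = 4 + 0 = 4)
k(E) = 4
(61 - (-2)*(4 - 4))*k(11) = (61 - (-2)*(4 - 4))*4 = (61 - (-2)*0)*4 = (61 - 2*0)*4 = (61 + 0)*4 = 61*4 = 244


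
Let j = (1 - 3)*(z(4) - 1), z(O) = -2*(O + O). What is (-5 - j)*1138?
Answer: -44382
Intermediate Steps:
z(O) = -4*O
j = 34 (j = (1 - 3)*(-4*4 - 1) = -2*(-16 - 1) = -2*(-17) = 34)
(-5 - j)*1138 = (-5 - 1*34)*1138 = (-5 - 34)*1138 = -39*1138 = -44382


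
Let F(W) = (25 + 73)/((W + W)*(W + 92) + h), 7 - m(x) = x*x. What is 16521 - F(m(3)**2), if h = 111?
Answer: 14521861/879 ≈ 16521.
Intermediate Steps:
m(x) = 7 - x**2 (m(x) = 7 - x*x = 7 - x**2)
F(W) = 98/(111 + 2*W*(92 + W)) (F(W) = (25 + 73)/((W + W)*(W + 92) + 111) = 98/((2*W)*(92 + W) + 111) = 98/(2*W*(92 + W) + 111) = 98/(111 + 2*W*(92 + W)))
16521 - F(m(3)**2) = 16521 - 98/(111 + 2*((7 - 1*3**2)**2)**2 + 184*(7 - 1*3**2)**2) = 16521 - 98/(111 + 2*((7 - 1*9)**2)**2 + 184*(7 - 1*9)**2) = 16521 - 98/(111 + 2*((7 - 9)**2)**2 + 184*(7 - 9)**2) = 16521 - 98/(111 + 2*((-2)**2)**2 + 184*(-2)**2) = 16521 - 98/(111 + 2*4**2 + 184*4) = 16521 - 98/(111 + 2*16 + 736) = 16521 - 98/(111 + 32 + 736) = 16521 - 98/879 = 14521861/879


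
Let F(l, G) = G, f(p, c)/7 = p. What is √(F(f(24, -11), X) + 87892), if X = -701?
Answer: √87191 ≈ 295.28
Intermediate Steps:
f(p, c) = 7*p
√(F(f(24, -11), X) + 87892) = √(-701 + 87892) = √87191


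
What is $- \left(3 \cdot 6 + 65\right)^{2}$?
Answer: $-6889$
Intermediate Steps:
$- \left(3 \cdot 6 + 65\right)^{2} = - \left(18 + 65\right)^{2} = - 83^{2} = \left(-1\right) 6889 = -6889$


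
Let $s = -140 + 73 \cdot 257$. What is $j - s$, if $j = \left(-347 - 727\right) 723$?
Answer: $-795123$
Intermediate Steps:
$s = 18621$ ($s = -140 + 18761 = 18621$)
$j = -776502$ ($j = \left(-1074\right) 723 = -776502$)
$j - s = -776502 - 18621 = -795123$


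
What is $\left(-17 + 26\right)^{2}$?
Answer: $81$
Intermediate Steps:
$\left(-17 + 26\right)^{2} = 9^{2} = 81$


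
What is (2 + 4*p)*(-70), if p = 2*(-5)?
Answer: 2660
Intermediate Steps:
p = -10
(2 + 4*p)*(-70) = (2 + 4*(-10))*(-70) = (2 - 40)*(-70) = -38*(-70) = 2660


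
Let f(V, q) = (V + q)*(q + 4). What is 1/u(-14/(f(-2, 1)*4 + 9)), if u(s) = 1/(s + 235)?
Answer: 2599/11 ≈ 236.27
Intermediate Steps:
f(V, q) = (4 + q)*(V + q) (f(V, q) = (V + q)*(4 + q) = (4 + q)*(V + q))
u(s) = 1/(235 + s)
1/u(-14/(f(-2, 1)*4 + 9)) = 1/(1/(235 - 14/((1**2 + 4*(-2) + 4*1 - 2*1)*4 + 9))) = 1/(1/(235 - 14/((1 - 8 + 4 - 2)*4 + 9))) = 1/(1/(235 - 14/(-5*4 + 9))) = 1/(1/(235 - 14/(-20 + 9))) = 1/(1/(235 - 14/(-11))) = 1/(1/(235 - 14*(-1/11))) = 1/(1/(235 + 14/11)) = 1/(1/(2599/11)) = 1/(11/2599) = 2599/11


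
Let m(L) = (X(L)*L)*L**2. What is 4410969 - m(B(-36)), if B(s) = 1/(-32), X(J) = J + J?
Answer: 2312618115071/524288 ≈ 4.4110e+6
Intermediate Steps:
X(J) = 2*J
B(s) = -1/32
m(L) = 2*L**4 (m(L) = ((2*L)*L)*L**2 = (2*L**2)*L**2 = 2*L**4)
4410969 - m(B(-36)) = 4410969 - 2*(-1/32)**4 = 4410969 - 2/1048576 = 4410969 - 1*1/524288 = 4410969 - 1/524288 = 2312618115071/524288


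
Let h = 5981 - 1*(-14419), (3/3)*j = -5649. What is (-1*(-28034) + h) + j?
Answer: 42785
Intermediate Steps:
j = -5649
h = 20400 (h = 5981 + 14419 = 20400)
(-1*(-28034) + h) + j = (-1*(-28034) + 20400) - 5649 = (28034 + 20400) - 5649 = 48434 - 5649 = 42785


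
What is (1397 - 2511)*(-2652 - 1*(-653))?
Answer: 2226886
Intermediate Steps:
(1397 - 2511)*(-2652 - 1*(-653)) = -1114*(-2652 + 653) = -1114*(-1999) = 2226886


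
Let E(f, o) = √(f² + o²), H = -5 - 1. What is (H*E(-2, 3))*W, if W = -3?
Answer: 18*√13 ≈ 64.900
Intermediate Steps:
H = -6
(H*E(-2, 3))*W = -6*√((-2)² + 3²)*(-3) = -6*√(4 + 9)*(-3) = -6*√13*(-3) = 18*√13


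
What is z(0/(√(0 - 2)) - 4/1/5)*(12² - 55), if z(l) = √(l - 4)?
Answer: 178*I*√30/5 ≈ 194.99*I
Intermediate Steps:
z(l) = √(-4 + l)
z(0/(√(0 - 2)) - 4/1/5)*(12² - 55) = √(-4 + (0/(√(0 - 2)) - 4/1/5))*(12² - 55) = √(-4 + (0/(√(-2)) - 4*1*(⅕)))*(144 - 55) = √(-4 + (0/((I*√2)) - 4*⅕))*89 = √(-4 + (0*(-I*√2/2) - ⅘))*89 = √(-4 + (0 - ⅘))*89 = √(-4 - ⅘)*89 = √(-24/5)*89 = (2*I*√30/5)*89 = 178*I*√30/5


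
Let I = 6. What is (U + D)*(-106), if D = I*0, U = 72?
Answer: -7632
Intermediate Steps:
D = 0 (D = 6*0 = 0)
(U + D)*(-106) = (72 + 0)*(-106) = 72*(-106) = -7632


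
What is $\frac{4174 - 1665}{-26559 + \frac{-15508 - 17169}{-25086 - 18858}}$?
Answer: $- \frac{110255496}{1167076019} \approx -0.094472$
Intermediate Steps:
$\frac{4174 - 1665}{-26559 + \frac{-15508 - 17169}{-25086 - 18858}} = \frac{2509}{-26559 - \frac{32677}{-43944}} = \frac{2509}{-26559 - - \frac{32677}{43944}} = \frac{2509}{-26559 + \frac{32677}{43944}} = \frac{2509}{- \frac{1167076019}{43944}} = 2509 \left(- \frac{43944}{1167076019}\right) = - \frac{110255496}{1167076019}$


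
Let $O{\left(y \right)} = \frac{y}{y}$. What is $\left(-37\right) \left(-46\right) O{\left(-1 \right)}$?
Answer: $1702$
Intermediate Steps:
$O{\left(y \right)} = 1$
$\left(-37\right) \left(-46\right) O{\left(-1 \right)} = \left(-37\right) \left(-46\right) 1 = 1702 \cdot 1 = 1702$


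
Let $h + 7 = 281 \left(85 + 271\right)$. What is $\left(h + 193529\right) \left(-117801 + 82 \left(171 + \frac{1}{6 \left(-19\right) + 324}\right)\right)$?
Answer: $- \frac{3198829310732}{105} \approx -3.0465 \cdot 10^{10}$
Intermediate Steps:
$h = 100029$ ($h = -7 + 281 \left(85 + 271\right) = -7 + 281 \cdot 356 = -7 + 100036 = 100029$)
$\left(h + 193529\right) \left(-117801 + 82 \left(171 + \frac{1}{6 \left(-19\right) + 324}\right)\right) = \left(100029 + 193529\right) \left(-117801 + 82 \left(171 + \frac{1}{6 \left(-19\right) + 324}\right)\right) = 293558 \left(-117801 + 82 \left(171 + \frac{1}{-114 + 324}\right)\right) = 293558 \left(-117801 + 82 \left(171 + \frac{1}{210}\right)\right) = 293558 \left(-117801 + 82 \cdot \frac{35911}{210}\right) = 293558 \left(-117801 + \frac{1472351}{105}\right) = 293558 \left(- \frac{10896754}{105}\right) = - \frac{3198829310732}{105}$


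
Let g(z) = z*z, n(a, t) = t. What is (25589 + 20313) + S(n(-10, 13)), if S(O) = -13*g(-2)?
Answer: 45850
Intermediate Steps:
g(z) = z**2
S(O) = -52 (S(O) = -13*(-2)**2 = -13*4 = -52)
(25589 + 20313) + S(n(-10, 13)) = (25589 + 20313) - 52 = 45902 - 52 = 45850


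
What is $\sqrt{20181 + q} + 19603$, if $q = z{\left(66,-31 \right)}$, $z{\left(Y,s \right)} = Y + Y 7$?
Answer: $19603 + 3 \sqrt{2301} \approx 19747.0$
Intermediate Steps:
$z{\left(Y,s \right)} = 8 Y$ ($z{\left(Y,s \right)} = Y + 7 Y = 8 Y$)
$q = 528$ ($q = 8 \cdot 66 = 528$)
$\sqrt{20181 + q} + 19603 = \sqrt{20181 + 528} + 19603 = \sqrt{20709} + 19603 = 3 \sqrt{2301} + 19603 = 19603 + 3 \sqrt{2301}$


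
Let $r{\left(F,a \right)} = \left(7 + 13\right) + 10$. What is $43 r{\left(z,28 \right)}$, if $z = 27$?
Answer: $1290$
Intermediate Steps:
$r{\left(F,a \right)} = 30$ ($r{\left(F,a \right)} = 20 + 10 = 30$)
$43 r{\left(z,28 \right)} = 43 \cdot 30 = 1290$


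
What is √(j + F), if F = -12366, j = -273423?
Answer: I*√285789 ≈ 534.59*I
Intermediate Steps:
√(j + F) = √(-273423 - 12366) = √(-285789) = I*√285789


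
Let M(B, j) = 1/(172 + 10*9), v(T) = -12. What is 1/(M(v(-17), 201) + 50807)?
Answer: 262/13311435 ≈ 1.9682e-5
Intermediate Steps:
M(B, j) = 1/262 (M(B, j) = 1/(172 + 90) = 1/262)
1/(M(v(-17), 201) + 50807) = 1/(1/262 + 50807) = 1/(13311435/262) = 262/13311435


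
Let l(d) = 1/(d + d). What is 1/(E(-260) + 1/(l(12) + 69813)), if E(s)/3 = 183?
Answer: 1675513/919856661 ≈ 0.0018215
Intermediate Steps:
l(d) = 1/(2*d)
E(s) = 549 (E(s) = 3*183 = 549)
1/(E(-260) + 1/(l(12) + 69813)) = 1/(549 + 1/((½)/12 + 69813)) = 1/(549 + 1/((½)*(1/12) + 69813)) = 1/(549 + 1/(1/24 + 69813)) = 1/(549 + 1/(1675513/24)) = 1/(549 + 24/1675513) = 1/(919856661/1675513) = 1675513/919856661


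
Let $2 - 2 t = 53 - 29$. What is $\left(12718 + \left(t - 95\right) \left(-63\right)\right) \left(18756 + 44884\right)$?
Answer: $1234361440$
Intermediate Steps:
$t = -11$ ($t = 1 - \frac{53 - 29}{2} = 1 - 12 = -11$)
$\left(12718 + \left(t - 95\right) \left(-63\right)\right) \left(18756 + 44884\right) = \left(12718 + \left(-11 - 95\right) \left(-63\right)\right) \left(18756 + 44884\right) = \left(12718 - -6678\right) 63640 = \left(12718 + 6678\right) 63640 = 19396 \cdot 63640 = 1234361440$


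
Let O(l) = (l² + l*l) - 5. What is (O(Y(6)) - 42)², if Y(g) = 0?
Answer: 2209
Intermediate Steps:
O(l) = -5 + 2*l² (O(l) = (l² + l²) - 5 = 2*l² - 5 = -5 + 2*l²)
(O(Y(6)) - 42)² = ((-5 + 2*0²) - 42)² = ((-5 + 2*0) - 42)² = ((-5 + 0) - 42)² = (-5 - 42)² = (-47)² = 2209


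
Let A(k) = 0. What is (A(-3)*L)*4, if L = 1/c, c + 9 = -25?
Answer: 0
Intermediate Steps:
c = -34 (c = -9 - 25 = -34)
L = -1/34 (L = 1/(-34) = -1/34 ≈ -0.029412)
(A(-3)*L)*4 = (0*(-1/34))*4 = 0*4 = 0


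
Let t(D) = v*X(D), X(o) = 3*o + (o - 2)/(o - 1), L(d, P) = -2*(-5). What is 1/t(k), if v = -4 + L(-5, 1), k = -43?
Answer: -22/16893 ≈ -0.0013023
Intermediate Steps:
L(d, P) = 10
X(o) = 3*o + (-2 + o)/(-1 + o)
v = 6 (v = -4 + 10 = 6)
t(D) = 6*(-2 - 2*D + 3*D²)/(-1 + D) (t(D) = 6*((-2 - 2*D + 3*D²)/(-1 + D)) = 6*(-2 - 2*D + 3*D²)/(-1 + D))
1/t(k) = 1/(6*(-2 - 2*(-43) + 3*(-43)²)/(-1 - 43)) = 1/(6*(-2 + 86 + 3*1849)/(-44)) = 1/(6*(-1/44)*(-2 + 86 + 5547)) = 1/(6*(-1/44)*5631) = 1/(-16893/22) = -22/16893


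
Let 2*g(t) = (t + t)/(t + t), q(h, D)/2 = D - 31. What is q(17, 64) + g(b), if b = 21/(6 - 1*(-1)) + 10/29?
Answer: 133/2 ≈ 66.500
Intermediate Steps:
q(h, D) = -62 + 2*D (q(h, D) = 2*(D - 31) = 2*(-31 + D) = -62 + 2*D)
b = 97/29 (b = 21/(6 + 1) + 10*(1/29) = 21/7 + 10/29 = 21*(⅐) + 10/29 = 3 + 10/29 = 97/29 ≈ 3.3448)
g(t) = ½ (g(t) = ((t + t)/(t + t))/2 = ((2*t)/((2*t)))/2 = ((2*t)*(1/(2*t)))/2 = (½)*1 = ½)
q(17, 64) + g(b) = (-62 + 2*64) + ½ = (-62 + 128) + ½ = 66 + ½ = 133/2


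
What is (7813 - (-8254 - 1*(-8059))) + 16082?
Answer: 24090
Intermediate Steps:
(7813 - (-8254 - 1*(-8059))) + 16082 = (7813 - (-8254 + 8059)) + 16082 = (7813 - 1*(-195)) + 16082 = (7813 + 195) + 16082 = 8008 + 16082 = 24090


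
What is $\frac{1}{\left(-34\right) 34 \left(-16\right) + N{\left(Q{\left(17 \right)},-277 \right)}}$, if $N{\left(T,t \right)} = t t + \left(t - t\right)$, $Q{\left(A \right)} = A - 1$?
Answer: $\frac{1}{95225} \approx 1.0501 \cdot 10^{-5}$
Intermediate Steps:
$Q{\left(A \right)} = -1 + A$
$N{\left(T,t \right)} = t^{2}$ ($N{\left(T,t \right)} = t^{2} + 0 = t^{2}$)
$\frac{1}{\left(-34\right) 34 \left(-16\right) + N{\left(Q{\left(17 \right)},-277 \right)}} = \frac{1}{\left(-34\right) 34 \left(-16\right) + \left(-277\right)^{2}} = \frac{1}{\left(-1156\right) \left(-16\right) + 76729} = \frac{1}{18496 + 76729} = \frac{1}{95225}$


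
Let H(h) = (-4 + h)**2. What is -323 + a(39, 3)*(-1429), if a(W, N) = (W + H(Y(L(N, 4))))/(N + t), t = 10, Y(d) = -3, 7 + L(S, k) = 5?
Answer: -129951/13 ≈ -9996.2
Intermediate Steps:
L(S, k) = -2 (L(S, k) = -7 + 5 = -2)
a(W, N) = (49 + W)/(10 + N) (a(W, N) = (W + (-4 - 3)**2)/(N + 10) = (W + (-7)**2)/(10 + N) = (W + 49)/(10 + N) = (49 + W)/(10 + N))
-323 + a(39, 3)*(-1429) = -323 + ((49 + 39)/(10 + 3))*(-1429) = -323 + (88/13)*(-1429) = -323 - 125752/13 = -129951/13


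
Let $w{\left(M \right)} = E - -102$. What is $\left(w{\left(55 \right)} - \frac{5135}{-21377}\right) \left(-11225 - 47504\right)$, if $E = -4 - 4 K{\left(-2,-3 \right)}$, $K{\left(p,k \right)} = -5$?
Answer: $- \frac{148444653709}{21377} \approx -6.9441 \cdot 10^{6}$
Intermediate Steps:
$E = 16$ ($E = -4 - -20 = -4 + 20 = 16$)
$w{\left(M \right)} = 118$ ($w{\left(M \right)} = 16 - -102 = 16 + 102 = 118$)
$\left(w{\left(55 \right)} - \frac{5135}{-21377}\right) \left(-11225 - 47504\right) = \left(118 - \frac{5135}{-21377}\right) \left(-11225 - 47504\right) = \left(118 - - \frac{5135}{21377}\right) \left(-58729\right) = \left(118 + \frac{5135}{21377}\right) \left(-58729\right) = \frac{2527621}{21377} \left(-58729\right) = - \frac{148444653709}{21377}$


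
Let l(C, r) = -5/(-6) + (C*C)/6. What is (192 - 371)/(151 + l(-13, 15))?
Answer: -179/180 ≈ -0.99444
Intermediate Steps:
l(C, r) = ⅚ + C²/6 (l(C, r) = -5*(-⅙) + C²*(⅙) = ⅚ + C²/6)
(192 - 371)/(151 + l(-13, 15)) = (192 - 371)/(151 + (⅚ + (⅙)*(-13)²)) = -179/(151 + (⅚ + (⅙)*169)) = -179/(151 + (⅚ + 169/6)) = -179/(151 + 29) = -179/180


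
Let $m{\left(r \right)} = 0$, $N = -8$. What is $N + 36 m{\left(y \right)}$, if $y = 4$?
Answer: $-8$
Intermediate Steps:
$N + 36 m{\left(y \right)} = -8 + 36 \cdot 0 = -8 + 0 = -8$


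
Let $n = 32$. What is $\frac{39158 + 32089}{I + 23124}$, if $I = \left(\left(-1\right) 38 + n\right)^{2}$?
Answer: $\frac{23749}{7720} \approx 3.0763$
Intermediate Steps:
$I = 36$ ($I = \left(\left(-1\right) 38 + 32\right)^{2} = \left(-38 + 32\right)^{2} = \left(-6\right)^{2} = 36$)
$\frac{39158 + 32089}{I + 23124} = \frac{39158 + 32089}{36 + 23124} = \frac{71247}{23160} = 71247 \cdot \frac{1}{23160} = \frac{23749}{7720}$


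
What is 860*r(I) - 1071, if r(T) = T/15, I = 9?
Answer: -555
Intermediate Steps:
r(T) = T/15 (r(T) = T*(1/15) = T/15)
860*r(I) - 1071 = 860*((1/15)*9) - 1071 = 860*(3/5) - 1071 = 516 - 1071 = -555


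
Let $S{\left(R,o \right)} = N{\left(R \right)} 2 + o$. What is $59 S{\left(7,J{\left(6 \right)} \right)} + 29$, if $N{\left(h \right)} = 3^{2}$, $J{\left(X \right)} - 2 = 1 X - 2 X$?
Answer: $855$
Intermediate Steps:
$J{\left(X \right)} = 2 - X$ ($J{\left(X \right)} = 2 + \left(1 X - 2 X\right) = 2 + \left(X - 2 X\right) = 2 - X$)
$N{\left(h \right)} = 9$
$S{\left(R,o \right)} = 18 + o$ ($S{\left(R,o \right)} = 9 \cdot 2 + o = 18 + o$)
$59 S{\left(7,J{\left(6 \right)} \right)} + 29 = 59 \left(18 + \left(2 - 6\right)\right) + 29 = 59 \left(18 - 4\right) + 29 = 59 \cdot 14 + 29 = 826 + 29 = 855$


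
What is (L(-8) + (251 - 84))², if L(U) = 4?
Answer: 29241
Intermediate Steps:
(L(-8) + (251 - 84))² = (4 + (251 - 84))² = (4 + 167)² = 171² = 29241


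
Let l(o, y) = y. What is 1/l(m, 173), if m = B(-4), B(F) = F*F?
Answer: 1/173 ≈ 0.0057803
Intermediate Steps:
B(F) = F²
m = 16 (m = (-4)² = 16)
1/l(m, 173) = 1/173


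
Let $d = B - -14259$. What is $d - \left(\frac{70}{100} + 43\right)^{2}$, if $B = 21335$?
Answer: $\frac{3368431}{100} \approx 33684.0$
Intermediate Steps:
$d = 35594$ ($d = 21335 - -14259 = 21335 + 14259 = 35594$)
$d - \left(\frac{70}{100} + 43\right)^{2} = 35594 - \left(\frac{70}{100} + 43\right)^{2} = 35594 - \left(70 \cdot \frac{1}{100} + 43\right)^{2} = 35594 - \left(\frac{7}{10} + 43\right)^{2} = 35594 - \left(\frac{437}{10}\right)^{2} = 35594 - \frac{190969}{100} = \frac{3368431}{100}$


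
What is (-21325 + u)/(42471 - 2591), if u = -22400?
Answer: -8745/7976 ≈ -1.0964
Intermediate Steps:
(-21325 + u)/(42471 - 2591) = (-21325 - 22400)/(42471 - 2591) = -43725/39880 = -43725*1/39880 = -8745/7976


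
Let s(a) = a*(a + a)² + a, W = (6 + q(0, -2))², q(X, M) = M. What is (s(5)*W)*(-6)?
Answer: -48480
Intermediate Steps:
W = 16 (W = (6 - 2)² = 4² = 16)
s(a) = a + 4*a³ (s(a) = a*(2*a)² + a = a*(4*a²) + a = 4*a³ + a = a + 4*a³)
(s(5)*W)*(-6) = ((5 + 4*5³)*16)*(-6) = ((5 + 4*125)*16)*(-6) = ((5 + 500)*16)*(-6) = (505*16)*(-6) = 8080*(-6) = -48480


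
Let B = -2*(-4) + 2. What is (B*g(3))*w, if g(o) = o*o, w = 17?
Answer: 1530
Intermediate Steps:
B = 10 (B = 8 + 2 = 10)
g(o) = o**2
(B*g(3))*w = (10*3**2)*17 = (10*9)*17 = 90*17 = 1530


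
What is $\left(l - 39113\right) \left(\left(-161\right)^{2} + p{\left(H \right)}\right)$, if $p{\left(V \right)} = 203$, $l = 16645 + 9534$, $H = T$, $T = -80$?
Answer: $-337887816$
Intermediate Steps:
$H = -80$
$l = 26179$
$\left(l - 39113\right) \left(\left(-161\right)^{2} + p{\left(H \right)}\right) = \left(26179 - 39113\right) \left(\left(-161\right)^{2} + 203\right) = - 12934 \left(25921 + 203\right) = \left(-12934\right) 26124 = -337887816$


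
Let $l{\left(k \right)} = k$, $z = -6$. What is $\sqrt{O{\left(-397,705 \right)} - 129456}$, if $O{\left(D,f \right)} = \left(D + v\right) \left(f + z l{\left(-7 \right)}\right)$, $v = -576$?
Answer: $3 i \sqrt{95143} \approx 925.36 i$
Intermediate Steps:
$O{\left(D,f \right)} = \left(-576 + D\right) \left(42 + f\right)$ ($O{\left(D,f \right)} = \left(D - 576\right) \left(f - -42\right) = \left(-576 + D\right) \left(f + 42\right) = \left(-576 + D\right) \left(42 + f\right)$)
$\sqrt{O{\left(-397,705 \right)} - 129456} = \sqrt{\left(-24192 - 406080 + 42 \left(-397\right) - 279885\right) - 129456} = \sqrt{\left(-24192 - 406080 - 16674 - 279885\right) - 129456} = \sqrt{-726831 - 129456} = \sqrt{-856287} = 3 i \sqrt{95143}$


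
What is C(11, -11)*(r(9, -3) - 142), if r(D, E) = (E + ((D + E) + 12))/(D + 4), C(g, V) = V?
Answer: 20141/13 ≈ 1549.3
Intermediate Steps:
r(D, E) = (12 + D + 2*E)/(4 + D) (r(D, E) = (E + (12 + D + E))/(4 + D) = (12 + D + 2*E)/(4 + D))
C(11, -11)*(r(9, -3) - 142) = -11*((12 + 9 + 2*(-3))/(4 + 9) - 142) = -11*((12 + 9 - 6)/13 - 142) = -11*((1/13)*15 - 142) = -11*(15/13 - 142) = -11*(-1831/13) = 20141/13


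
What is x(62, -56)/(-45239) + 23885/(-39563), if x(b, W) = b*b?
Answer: -1232613687/1789790557 ≈ -0.68869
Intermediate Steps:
x(b, W) = b**2
x(62, -56)/(-45239) + 23885/(-39563) = 62**2/(-45239) + 23885/(-39563) = 3844*(-1/45239) + 23885*(-1/39563) = -3844/45239 - 23885/39563 = -1232613687/1789790557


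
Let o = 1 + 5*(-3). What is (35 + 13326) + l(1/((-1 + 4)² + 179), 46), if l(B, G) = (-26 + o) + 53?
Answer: 13374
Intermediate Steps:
o = -14 (o = 1 - 15 = -14)
l(B, G) = 13 (l(B, G) = (-26 - 14) + 53 = -40 + 53 = 13)
(35 + 13326) + l(1/((-1 + 4)² + 179), 46) = (35 + 13326) + 13 = 13361 + 13 = 13374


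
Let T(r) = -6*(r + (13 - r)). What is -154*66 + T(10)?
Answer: -10242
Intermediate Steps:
T(r) = -78 (T(r) = -6*13 = -78)
-154*66 + T(10) = -154*66 - 78 = -10164 - 78 = -10242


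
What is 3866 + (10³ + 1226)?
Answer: 6092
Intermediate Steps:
3866 + (10³ + 1226) = 3866 + (1000 + 1226) = 3866 + 2226 = 6092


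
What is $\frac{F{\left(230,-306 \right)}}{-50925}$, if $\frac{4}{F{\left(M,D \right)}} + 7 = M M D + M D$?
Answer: $\frac{4}{827927802975} \approx 4.8313 \cdot 10^{-12}$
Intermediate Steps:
$F{\left(M,D \right)} = \frac{4}{-7 + D M + D M^{2}}$ ($F{\left(M,D \right)} = \frac{4}{-7 + \left(M M D + M D\right)} = \frac{4}{-7 + \left(M^{2} D + D M\right)} = \frac{4}{-7 + \left(D M^{2} + D M\right)} = \frac{4}{-7 + \left(D M + D M^{2}\right)} = \frac{4}{-7 + D M + D M^{2}}$)
$\frac{F{\left(230,-306 \right)}}{-50925} = \frac{4 \frac{1}{-7 - 70380 - 306 \cdot 230^{2}}}{-50925} = \frac{4}{-7 - 70380 - 16187400} \left(- \frac{1}{50925}\right) = \frac{4}{-16257787} \left(- \frac{1}{50925}\right) = 4 \left(- \frac{1}{16257787}\right) \left(- \frac{1}{50925}\right) = \left(- \frac{4}{16257787}\right) \left(- \frac{1}{50925}\right) = \frac{4}{827927802975}$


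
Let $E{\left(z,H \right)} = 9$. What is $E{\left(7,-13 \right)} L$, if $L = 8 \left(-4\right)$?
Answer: $-288$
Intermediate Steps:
$L = -32$
$E{\left(7,-13 \right)} L = 9 \left(-32\right) = -288$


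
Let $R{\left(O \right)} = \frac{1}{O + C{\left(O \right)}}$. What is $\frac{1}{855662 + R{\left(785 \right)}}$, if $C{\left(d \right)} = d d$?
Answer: $\frac{617010}{527952010621} \approx 1.1687 \cdot 10^{-6}$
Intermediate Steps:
$C{\left(d \right)} = d^{2}$
$R{\left(O \right)} = \frac{1}{O + O^{2}}$
$\frac{1}{855662 + R{\left(785 \right)}} = \frac{1}{855662 + \frac{1}{785 \left(1 + 785\right)}} = \frac{1}{855662 + \frac{1}{785 \cdot 786}} = \frac{1}{855662 + \frac{1}{785} \cdot \frac{1}{786}} = \frac{1}{855662 + \frac{1}{617010}} = \frac{1}{\frac{527952010621}{617010}} = \frac{617010}{527952010621}$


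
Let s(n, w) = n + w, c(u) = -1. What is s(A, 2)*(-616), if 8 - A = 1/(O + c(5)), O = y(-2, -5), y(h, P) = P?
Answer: -18788/3 ≈ -6262.7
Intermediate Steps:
O = -5
A = 49/6 (A = 8 - 1/(-5 - 1) = 8 - 1/(-6) = 8 - 1*(-1/6) = 8 + 1/6 = 49/6 ≈ 8.1667)
s(A, 2)*(-616) = (49/6 + 2)*(-616) = (61/6)*(-616) = -18788/3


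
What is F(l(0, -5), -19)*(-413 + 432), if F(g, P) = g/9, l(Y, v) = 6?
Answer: 38/3 ≈ 12.667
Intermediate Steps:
F(g, P) = g/9 (F(g, P) = g*(⅑) = g/9)
F(l(0, -5), -19)*(-413 + 432) = ((⅑)*6)*(-413 + 432) = (⅔)*19 = 38/3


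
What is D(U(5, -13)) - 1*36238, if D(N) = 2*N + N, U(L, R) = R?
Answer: -36277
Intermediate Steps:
D(N) = 3*N
D(U(5, -13)) - 1*36238 = 3*(-13) - 1*36238 = -39 - 36238 = -36277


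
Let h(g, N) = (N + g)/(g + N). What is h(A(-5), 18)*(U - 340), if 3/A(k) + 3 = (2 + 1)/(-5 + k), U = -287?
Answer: -627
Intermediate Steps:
A(k) = 3/(-3 + 3/(-5 + k)) (A(k) = 3/(-3 + (2 + 1)/(-5 + k)) = 3/(-3 + 3/(-5 + k)))
h(g, N) = 1 (h(g, N) = (N + g)/(N + g) = 1)
h(A(-5), 18)*(U - 340) = 1*(-287 - 340) = 1*(-627) = -627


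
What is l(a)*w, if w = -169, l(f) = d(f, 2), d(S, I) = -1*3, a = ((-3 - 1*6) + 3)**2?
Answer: 507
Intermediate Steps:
a = 36 (a = ((-3 - 6) + 3)**2 = (-9 + 3)**2 = (-6)**2 = 36)
d(S, I) = -3
l(f) = -3
l(a)*w = -3*(-169) = 507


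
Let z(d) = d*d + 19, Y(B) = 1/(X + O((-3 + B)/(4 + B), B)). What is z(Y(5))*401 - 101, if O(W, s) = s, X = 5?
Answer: 752201/100 ≈ 7522.0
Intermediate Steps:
Y(B) = 1/(5 + B)
z(d) = 19 + d² (z(d) = d² + 19 = 19 + d²)
z(Y(5))*401 - 101 = (19 + (1/(5 + 5))²)*401 - 101 = (19 + (1/10)²)*401 - 101 = (19 + (⅒)²)*401 - 101 = (19 + 1/100)*401 - 101 = (1901/100)*401 - 101 = 762301/100 - 101 = 752201/100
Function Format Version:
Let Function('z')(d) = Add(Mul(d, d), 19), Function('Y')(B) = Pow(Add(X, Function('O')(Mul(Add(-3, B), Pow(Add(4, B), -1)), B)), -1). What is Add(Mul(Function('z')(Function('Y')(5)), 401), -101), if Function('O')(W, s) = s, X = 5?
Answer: Rational(752201, 100) ≈ 7522.0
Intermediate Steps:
Function('Y')(B) = Pow(Add(5, B), -1)
Function('z')(d) = Add(19, Pow(d, 2)) (Function('z')(d) = Add(Pow(d, 2), 19) = Add(19, Pow(d, 2)))
Add(Mul(Function('z')(Function('Y')(5)), 401), -101) = Add(Mul(Add(19, Pow(Pow(Add(5, 5), -1), 2)), 401), -101) = Add(Mul(Add(19, Pow(Pow(10, -1), 2)), 401), -101) = Add(Mul(Add(19, Pow(Rational(1, 10), 2)), 401), -101) = Add(Mul(Add(19, Rational(1, 100)), 401), -101) = Add(Mul(Rational(1901, 100), 401), -101) = Add(Rational(762301, 100), -101) = Rational(752201, 100)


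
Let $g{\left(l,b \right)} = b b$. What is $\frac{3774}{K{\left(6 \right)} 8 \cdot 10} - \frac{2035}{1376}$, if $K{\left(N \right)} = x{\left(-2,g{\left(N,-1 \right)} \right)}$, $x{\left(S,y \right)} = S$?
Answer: $- \frac{172457}{6880} \approx -25.066$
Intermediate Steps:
$g{\left(l,b \right)} = b^{2}$
$K{\left(N \right)} = -2$
$\frac{3774}{K{\left(6 \right)} 8 \cdot 10} - \frac{2035}{1376} = \frac{3774}{\left(-2\right) 8 \cdot 10} - \frac{2035}{1376} = \frac{3774}{\left(-16\right) 10} - \frac{2035}{1376} = \frac{3774}{-160} - \frac{2035}{1376} = 3774 \left(- \frac{1}{160}\right) - \frac{2035}{1376} = - \frac{1887}{80} - \frac{2035}{1376} = - \frac{172457}{6880}$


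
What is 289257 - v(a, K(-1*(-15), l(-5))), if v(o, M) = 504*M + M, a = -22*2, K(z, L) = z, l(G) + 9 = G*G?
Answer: 281682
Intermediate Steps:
l(G) = -9 + G² (l(G) = -9 + G*G = -9 + G²)
a = -44
v(o, M) = 505*M
289257 - v(a, K(-1*(-15), l(-5))) = 289257 - 505*(-1*(-15)) = 289257 - 505*15 = 289257 - 1*7575 = 289257 - 7575 = 281682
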